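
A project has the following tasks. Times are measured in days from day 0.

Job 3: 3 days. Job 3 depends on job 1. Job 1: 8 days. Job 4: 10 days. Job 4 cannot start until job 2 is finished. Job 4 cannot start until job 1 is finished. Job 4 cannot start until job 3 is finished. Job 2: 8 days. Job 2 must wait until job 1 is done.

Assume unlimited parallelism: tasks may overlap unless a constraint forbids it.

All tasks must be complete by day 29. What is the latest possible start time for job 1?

3

Job 4 has no dependents, so it just needs to finish by day 29. Starting by 29 − 10 = day 19 achieves that.
Job 2 has to be done before job 4 (must start by day 19). That means finishing by day 19, i.e. starting by 19 − 8 = day 11.
Since job 4 (must start by day 19) depends on it, job 3 must finish by day 19. Backing off its 3-day duration gives a latest start of day 16.
For job 1: job 2 (must start by day 11); job 3 (must start by day 16); job 4 (must start by day 19). The most restrictive is day 11; with an 8-day duration, job 1 must start by day 3.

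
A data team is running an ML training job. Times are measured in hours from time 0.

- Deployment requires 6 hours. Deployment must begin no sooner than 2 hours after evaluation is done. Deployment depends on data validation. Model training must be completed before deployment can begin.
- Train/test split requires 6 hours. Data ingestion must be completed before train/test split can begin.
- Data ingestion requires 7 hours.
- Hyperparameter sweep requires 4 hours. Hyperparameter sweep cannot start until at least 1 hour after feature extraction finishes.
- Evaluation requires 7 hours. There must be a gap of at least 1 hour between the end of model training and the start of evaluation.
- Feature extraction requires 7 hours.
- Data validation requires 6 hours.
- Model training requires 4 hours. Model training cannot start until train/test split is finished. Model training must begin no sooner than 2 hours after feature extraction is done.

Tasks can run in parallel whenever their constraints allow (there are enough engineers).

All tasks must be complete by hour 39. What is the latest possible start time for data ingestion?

6

Deployment has no dependents, so it just needs to finish by hour 39. Starting by 39 − 6 = hour 33 achieves that.
Since deployment (must start by hour 33, minus 2-hour gap → hour 31) depends on it, evaluation must finish by hour 31. Backing off its 7-hour duration gives a latest start of hour 24.
Model training must finish in time for evaluation (must start by hour 24, minus 1-hour gap → hour 23); deployment (must start by hour 33). The tightest is hour 23, so model training must start by 23 − 4 = hour 19.
Train/test split feeds into model training (must start by hour 19); so train/test split must finish by hour 19 and therefore start by hour 13.
Data ingestion has to be done before train/test split (must start by hour 13). That means finishing by hour 13, i.e. starting by 13 − 7 = hour 6.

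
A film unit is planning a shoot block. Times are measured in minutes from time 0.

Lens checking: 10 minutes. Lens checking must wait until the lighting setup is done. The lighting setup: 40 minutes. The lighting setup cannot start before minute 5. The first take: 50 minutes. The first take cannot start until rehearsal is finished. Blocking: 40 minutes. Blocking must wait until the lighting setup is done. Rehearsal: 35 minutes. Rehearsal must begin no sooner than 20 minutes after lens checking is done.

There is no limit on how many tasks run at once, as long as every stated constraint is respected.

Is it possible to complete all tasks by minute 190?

Yes

After its own release at minute 5, the lighting setup can start at minute 5 and finishes at minute 45.
Blocking cannot begin until the lighting setup (finishes minute 45). It runs from minute 45 to 45 + 40 = minute 85.
Lens checking waits on the lighting setup (finishes minute 45), so it starts at minute 45 and finishes at 45 + 10 = minute 55.
After lens checking (finishes minute 55, plus 20-minute gap → minute 75), rehearsal can start at minute 75 and finishes at minute 110.
The first take waits on rehearsal (finishes minute 110), so it starts at minute 110 and finishes at 110 + 50 = minute 160.
Every task is finished by minute 160, which is no later than the deadline of 190, so the schedule is feasible.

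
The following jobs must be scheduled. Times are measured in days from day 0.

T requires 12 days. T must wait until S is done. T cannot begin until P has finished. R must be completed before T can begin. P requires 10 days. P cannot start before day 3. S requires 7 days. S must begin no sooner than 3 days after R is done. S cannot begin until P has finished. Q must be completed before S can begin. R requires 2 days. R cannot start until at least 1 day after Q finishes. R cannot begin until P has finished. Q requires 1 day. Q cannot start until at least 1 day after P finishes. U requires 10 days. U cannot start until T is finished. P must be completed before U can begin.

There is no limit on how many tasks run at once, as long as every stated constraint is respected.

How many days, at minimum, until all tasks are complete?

P waits on its own release at day 3, so it starts at day 3 and finishes at 3 + 10 = day 13.
Q cannot begin until P (finishes day 13, plus 1-day gap → day 14). It runs from day 14 to 14 + 1 = day 15.
For R: Q (finishes day 15, plus 1-day gap → day 16); P (finishes day 13). Taking the maximum gives a start of day 16, and it finishes at 16 + 2 = day 18.
S cannot start until R (finishes day 18, plus 3-day gap → day 21); P (finishes day 13); Q (finishes day 15). The controlling bound is day 21, so S finishes at 21 + 7 = day 28.
T needs all of S (finishes day 28); P (finishes day 13); R (finishes day 18). That puts its earliest start at day 28; it finishes at 28 + 12 = day 40.
U needs all of T (finishes day 40); P (finishes day 13). That puts its earliest start at day 40; it finishes at 40 + 10 = day 50.
All tasks are finished once the last one completes. Finish times: P at 13, Q at 15, R at 18, S at 28, T at 40, U at 50. The latest is day 50.

50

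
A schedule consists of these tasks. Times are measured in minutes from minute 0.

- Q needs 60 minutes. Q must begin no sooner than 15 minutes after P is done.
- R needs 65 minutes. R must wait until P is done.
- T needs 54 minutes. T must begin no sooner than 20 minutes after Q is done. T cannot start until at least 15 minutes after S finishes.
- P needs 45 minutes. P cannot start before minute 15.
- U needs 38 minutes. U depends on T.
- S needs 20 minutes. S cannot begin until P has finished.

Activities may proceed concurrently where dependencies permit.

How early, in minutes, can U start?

P waits on its own release at minute 15, so it starts at minute 15 and finishes at 15 + 45 = minute 60.
S waits on P (finishes minute 60), so it starts at minute 60 and finishes at 60 + 20 = minute 80.
Q cannot begin until P (finishes minute 60, plus 15-minute gap → minute 75). It runs from minute 75 to 75 + 60 = minute 135.
T cannot start until Q (finishes minute 135, plus 20-minute gap → minute 155); S (finishes minute 80, plus 15-minute gap → minute 95). The controlling bound is minute 155, so T finishes at 155 + 54 = minute 209.
U waits on T (finishes minute 209), so the earliest it can start is minute 209.

209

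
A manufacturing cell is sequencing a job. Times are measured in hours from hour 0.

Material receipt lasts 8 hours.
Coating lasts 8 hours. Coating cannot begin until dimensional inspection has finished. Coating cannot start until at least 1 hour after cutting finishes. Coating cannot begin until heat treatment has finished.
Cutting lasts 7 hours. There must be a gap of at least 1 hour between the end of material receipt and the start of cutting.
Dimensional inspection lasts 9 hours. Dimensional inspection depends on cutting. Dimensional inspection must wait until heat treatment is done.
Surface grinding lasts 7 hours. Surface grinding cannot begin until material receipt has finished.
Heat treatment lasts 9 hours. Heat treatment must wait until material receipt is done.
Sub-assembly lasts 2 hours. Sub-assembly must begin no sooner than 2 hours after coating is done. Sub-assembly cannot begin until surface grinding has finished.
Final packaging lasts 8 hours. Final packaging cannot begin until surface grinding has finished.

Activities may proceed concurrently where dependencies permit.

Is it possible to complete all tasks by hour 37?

Material receipt has no prerequisites, so it starts at hour 0 and finishes at hour 8.
Surface grinding cannot begin until material receipt (finishes hour 8). It runs from hour 8 to 8 + 7 = hour 15.
Final packaging cannot begin until surface grinding (finishes hour 15). It runs from hour 15 to 15 + 8 = hour 23.
Heat treatment waits on material receipt (finishes hour 8), so it starts at hour 8 and finishes at 8 + 9 = hour 17.
Cutting cannot begin until material receipt (finishes hour 8, plus 1-hour gap → hour 9). It runs from hour 9 to 9 + 7 = hour 16.
Dimensional inspection has to wait for cutting (finishes hour 16); heat treatment (finishes hour 17). The latest of these is hour 17, so dimensional inspection runs hour 17 to 17 + 9 = hour 26.
Coating needs all of dimensional inspection (finishes hour 26); cutting (finishes hour 16, plus 1-hour gap → hour 17); heat treatment (finishes hour 17). That puts its earliest start at hour 26; it finishes at 26 + 8 = hour 34.
Sub-assembly cannot start until coating (finishes hour 34, plus 2-hour gap → hour 36); surface grinding (finishes hour 15). The controlling bound is hour 36, so sub-assembly finishes at 36 + 2 = hour 38.
The earliest everything can be done is hour 38, which is after the deadline of 37, so it is not possible.

No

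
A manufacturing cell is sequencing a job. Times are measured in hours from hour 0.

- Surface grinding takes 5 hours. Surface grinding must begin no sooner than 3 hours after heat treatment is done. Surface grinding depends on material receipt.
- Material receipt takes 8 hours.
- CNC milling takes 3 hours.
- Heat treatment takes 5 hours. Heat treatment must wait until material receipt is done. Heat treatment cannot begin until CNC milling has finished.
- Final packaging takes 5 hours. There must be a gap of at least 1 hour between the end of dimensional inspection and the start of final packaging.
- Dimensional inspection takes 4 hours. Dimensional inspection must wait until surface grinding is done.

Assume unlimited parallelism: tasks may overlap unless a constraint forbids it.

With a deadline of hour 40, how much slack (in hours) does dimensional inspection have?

9

Nothing blocks CNC milling, so it runs from hour 0 to hour 3.
Material receipt can start immediately at hour 0; it finishes at hour 8.
Heat treatment needs all of material receipt (finishes hour 8); CNC milling (finishes hour 3). That puts its earliest start at hour 8; it finishes at 8 + 5 = hour 13.
Surface grinding cannot start until heat treatment (finishes hour 13, plus 3-hour gap → hour 16); material receipt (finishes hour 8). The controlling bound is hour 16, so surface grinding finishes at 16 + 5 = hour 21.
Dimensional inspection cannot begin until surface grinding (finishes hour 21). It runs from hour 21 to 21 + 4 = hour 25.

Working backward from the deadline:
Nothing follows final packaging; the deadline of hour 40 is its only limit. It must start by 40 − 5 = hour 35.
Dimensional inspection feeds into final packaging (must start by hour 35, minus 1-hour gap → hour 34); so dimensional inspection must finish by hour 34 and therefore start by hour 30.
So dimensional inspection can start as early as hour 21 and as late as hour 30, giving 30 − 21 = 9 hours of slack.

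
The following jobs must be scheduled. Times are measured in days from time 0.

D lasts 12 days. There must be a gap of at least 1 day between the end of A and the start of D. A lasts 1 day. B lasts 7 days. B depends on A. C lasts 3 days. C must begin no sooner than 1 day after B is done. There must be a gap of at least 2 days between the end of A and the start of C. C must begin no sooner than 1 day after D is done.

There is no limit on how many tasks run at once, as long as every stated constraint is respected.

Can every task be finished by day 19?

Yes

A can start immediately at day 0; it finishes at day 1.
D waits on A (finishes day 1, plus 1-day gap → day 2), so it starts at day 2 and finishes at 2 + 12 = day 14.
After A (finishes day 1), B can start at day 1 and finishes at day 8.
C cannot start until B (finishes day 8, plus 1-day gap → day 9); A (finishes day 1, plus 2-day gap → day 3); D (finishes day 14, plus 1-day gap → day 15). The controlling bound is day 15, so C finishes at 15 + 3 = day 18.
Every task is finished by day 18, which is no later than the deadline of 19, so the schedule is feasible.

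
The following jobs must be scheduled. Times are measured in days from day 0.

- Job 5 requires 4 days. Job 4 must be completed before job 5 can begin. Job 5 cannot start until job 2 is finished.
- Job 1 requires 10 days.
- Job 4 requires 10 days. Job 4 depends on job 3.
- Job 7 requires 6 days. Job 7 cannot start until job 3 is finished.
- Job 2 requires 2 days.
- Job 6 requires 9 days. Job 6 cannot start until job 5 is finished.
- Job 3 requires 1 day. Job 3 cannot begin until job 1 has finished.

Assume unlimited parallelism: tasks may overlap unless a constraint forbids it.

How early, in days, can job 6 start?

Nothing blocks job 2, so it runs from day 0 to day 2.
Nothing blocks job 1, so it runs from day 0 to day 10.
Job 3 cannot begin until job 1 (finishes day 10). It runs from day 10 to 10 + 1 = day 11.
Job 4 cannot begin until job 3 (finishes day 11). It runs from day 11 to 11 + 10 = day 21.
For job 5: job 4 (finishes day 21); job 2 (finishes day 2). Taking the maximum gives a start of day 21, and it finishes at 21 + 4 = day 25.
Job 6 waits on job 5 (finishes day 25), so the earliest it can start is day 25.

25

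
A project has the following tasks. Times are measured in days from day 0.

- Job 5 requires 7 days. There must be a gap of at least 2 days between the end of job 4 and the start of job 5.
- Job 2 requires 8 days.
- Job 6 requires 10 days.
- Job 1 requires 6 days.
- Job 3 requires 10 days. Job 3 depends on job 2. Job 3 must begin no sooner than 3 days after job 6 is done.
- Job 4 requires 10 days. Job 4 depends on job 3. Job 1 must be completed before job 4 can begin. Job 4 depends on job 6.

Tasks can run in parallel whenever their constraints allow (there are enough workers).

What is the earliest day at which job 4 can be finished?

Job 6 has no prerequisites, so it starts at day 0 and finishes at day 10.
Job 2 has no prerequisites, so it starts at day 0 and finishes at day 8.
Job 3 cannot start until job 2 (finishes day 8); job 6 (finishes day 10, plus 3-day gap → day 13). The controlling bound is day 13, so job 3 finishes at 13 + 10 = day 23.
Job 1 has no prerequisites, so it starts at day 0 and finishes at day 6.
Job 4 needs all of job 3 (finishes day 23); job 1 (finishes day 6); job 6 (finishes day 10). That puts its earliest start at day 23; it finishes at 23 + 10 = day 33.

33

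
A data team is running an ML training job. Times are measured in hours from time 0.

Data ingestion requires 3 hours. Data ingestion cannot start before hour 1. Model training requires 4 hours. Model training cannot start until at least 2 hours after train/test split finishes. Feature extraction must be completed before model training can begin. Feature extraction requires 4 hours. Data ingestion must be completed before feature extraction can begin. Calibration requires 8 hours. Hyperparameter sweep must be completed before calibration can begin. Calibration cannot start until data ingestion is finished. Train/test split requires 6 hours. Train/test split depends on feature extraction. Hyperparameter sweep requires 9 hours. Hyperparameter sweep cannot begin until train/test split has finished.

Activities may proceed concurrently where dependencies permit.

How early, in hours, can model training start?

16

Data ingestion cannot begin until its own release at hour 1. It runs from hour 1 to 1 + 3 = hour 4.
After data ingestion (finishes hour 4), feature extraction can start at hour 4 and finishes at hour 8.
Train/test split cannot begin until feature extraction (finishes hour 8). It runs from hour 8 to 8 + 6 = hour 14.
Model training waits on train/test split (finishes hour 14, plus 2-hour gap → hour 16); feature extraction (finishes hour 8). The latest of these is hour 16, which is the earliest model training can start.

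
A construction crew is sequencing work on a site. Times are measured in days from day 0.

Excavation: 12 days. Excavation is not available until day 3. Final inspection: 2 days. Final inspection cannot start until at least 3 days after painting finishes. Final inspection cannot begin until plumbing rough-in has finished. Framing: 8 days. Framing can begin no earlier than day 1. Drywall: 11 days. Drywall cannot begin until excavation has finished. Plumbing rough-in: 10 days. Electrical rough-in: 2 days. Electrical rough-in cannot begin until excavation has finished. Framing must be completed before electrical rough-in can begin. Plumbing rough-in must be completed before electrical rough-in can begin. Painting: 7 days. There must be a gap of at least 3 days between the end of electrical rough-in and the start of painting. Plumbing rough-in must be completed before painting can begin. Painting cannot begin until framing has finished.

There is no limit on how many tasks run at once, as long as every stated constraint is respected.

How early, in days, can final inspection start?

30

Plumbing rough-in can start immediately at day 0; it finishes at day 10.
After its own release at day 1, framing can start at day 1 and finishes at day 9.
After its own release at day 3, excavation can start at day 3 and finishes at day 15.
Electrical rough-in cannot start until excavation (finishes day 15); framing (finishes day 9); plumbing rough-in (finishes day 10). The controlling bound is day 15, so electrical rough-in finishes at 15 + 2 = day 17.
For painting: electrical rough-in (finishes day 17, plus 3-day gap → day 20); plumbing rough-in (finishes day 10); framing (finishes day 9). Taking the maximum gives a start of day 20, and it finishes at 20 + 7 = day 27.
Final inspection waits on painting (finishes day 27, plus 3-day gap → day 30); plumbing rough-in (finishes day 10). The latest of these is day 30, which is the earliest final inspection can start.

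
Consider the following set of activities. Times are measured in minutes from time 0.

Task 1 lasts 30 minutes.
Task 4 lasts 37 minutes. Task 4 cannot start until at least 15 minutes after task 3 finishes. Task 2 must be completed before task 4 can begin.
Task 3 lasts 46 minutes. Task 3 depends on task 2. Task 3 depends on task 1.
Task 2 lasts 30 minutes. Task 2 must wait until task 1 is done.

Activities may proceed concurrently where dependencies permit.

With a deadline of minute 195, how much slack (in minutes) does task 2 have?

Task 1 can start immediately at minute 0; it finishes at minute 30.
Task 2 cannot begin until task 1 (finishes minute 30). It runs from minute 30 to 30 + 30 = minute 60.

Working backward from the deadline:
To finish by minute 195, task 4 (duration 37) must start no later than minute 158.
Task 3 has to be done before task 4 (must start by minute 158, minus 15-minute gap → minute 143). That means finishing by minute 143, i.e. starting by 143 − 46 = minute 97.
For task 2: task 3 (must start by minute 97); task 4 (must start by minute 158). The most restrictive is minute 97; with a 30-minute duration, task 2 must start by minute 67.
So task 2 can start as early as minute 30 and as late as minute 67, giving 67 − 30 = 37 minutes of slack.

37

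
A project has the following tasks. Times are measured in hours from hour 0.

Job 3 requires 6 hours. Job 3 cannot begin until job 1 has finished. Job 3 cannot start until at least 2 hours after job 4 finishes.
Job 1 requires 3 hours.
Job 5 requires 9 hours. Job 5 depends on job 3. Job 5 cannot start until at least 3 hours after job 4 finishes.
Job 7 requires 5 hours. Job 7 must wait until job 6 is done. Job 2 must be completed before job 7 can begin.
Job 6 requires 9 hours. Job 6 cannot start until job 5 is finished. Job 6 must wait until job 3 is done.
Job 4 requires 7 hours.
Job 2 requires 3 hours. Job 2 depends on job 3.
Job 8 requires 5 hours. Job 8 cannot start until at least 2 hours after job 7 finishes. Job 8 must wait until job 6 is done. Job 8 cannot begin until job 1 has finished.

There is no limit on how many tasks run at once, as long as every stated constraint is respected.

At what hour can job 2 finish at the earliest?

18

Job 4 has no prerequisites, so it starts at hour 0 and finishes at hour 7.
Job 1 has no prerequisites, so it starts at hour 0 and finishes at hour 3.
Job 3 cannot start until job 1 (finishes hour 3); job 4 (finishes hour 7, plus 2-hour gap → hour 9). The controlling bound is hour 9, so job 3 finishes at 9 + 6 = hour 15.
After job 3 (finishes hour 15), job 2 can start at hour 15 and finishes at hour 18.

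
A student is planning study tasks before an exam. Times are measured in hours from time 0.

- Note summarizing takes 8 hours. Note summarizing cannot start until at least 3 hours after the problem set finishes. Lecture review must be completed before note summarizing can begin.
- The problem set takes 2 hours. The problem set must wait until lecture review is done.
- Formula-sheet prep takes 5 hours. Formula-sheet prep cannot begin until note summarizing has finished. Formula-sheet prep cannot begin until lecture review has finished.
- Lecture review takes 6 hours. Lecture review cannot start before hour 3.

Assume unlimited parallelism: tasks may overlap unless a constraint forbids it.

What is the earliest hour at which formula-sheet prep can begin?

Lecture review waits on its own release at hour 3, so it starts at hour 3 and finishes at 3 + 6 = hour 9.
The problem set waits on lecture review (finishes hour 9), so it starts at hour 9 and finishes at 9 + 2 = hour 11.
Note summarizing needs all of the problem set (finishes hour 11, plus 3-hour gap → hour 14); lecture review (finishes hour 9). That puts its earliest start at hour 14; it finishes at 14 + 8 = hour 22.
Formula-sheet prep waits on note summarizing (finishes hour 22); lecture review (finishes hour 9). The latest of these is hour 22, which is the earliest formula-sheet prep can start.

22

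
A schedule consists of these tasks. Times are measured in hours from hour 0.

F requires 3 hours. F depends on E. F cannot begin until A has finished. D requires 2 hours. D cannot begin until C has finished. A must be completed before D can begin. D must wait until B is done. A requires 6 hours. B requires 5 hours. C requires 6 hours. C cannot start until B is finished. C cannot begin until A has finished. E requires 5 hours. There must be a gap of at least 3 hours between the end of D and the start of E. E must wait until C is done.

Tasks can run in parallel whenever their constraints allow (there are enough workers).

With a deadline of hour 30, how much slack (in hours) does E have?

B can start immediately at hour 0; it finishes at hour 5.
A can start immediately at hour 0; it finishes at hour 6.
For C: B (finishes hour 5); A (finishes hour 6). Taking the maximum gives a start of hour 6, and it finishes at 6 + 6 = hour 12.
For D: C (finishes hour 12); A (finishes hour 6); B (finishes hour 5). Taking the maximum gives a start of hour 12, and it finishes at 12 + 2 = hour 14.
E has to wait for D (finishes hour 14, plus 3-hour gap → hour 17); C (finishes hour 12). The latest of these is hour 17, so E runs hour 17 to 17 + 5 = hour 22.

Working backward from the deadline:
F must finish by hour 30; it takes 3 hours, so it must start by 30 − 3 = hour 27.
E has to be done before F (must start by hour 27). That means finishing by hour 27, i.e. starting by 27 − 5 = hour 22.
So E can start as early as hour 17 and as late as hour 22, giving 22 − 17 = 5 hours of slack.

5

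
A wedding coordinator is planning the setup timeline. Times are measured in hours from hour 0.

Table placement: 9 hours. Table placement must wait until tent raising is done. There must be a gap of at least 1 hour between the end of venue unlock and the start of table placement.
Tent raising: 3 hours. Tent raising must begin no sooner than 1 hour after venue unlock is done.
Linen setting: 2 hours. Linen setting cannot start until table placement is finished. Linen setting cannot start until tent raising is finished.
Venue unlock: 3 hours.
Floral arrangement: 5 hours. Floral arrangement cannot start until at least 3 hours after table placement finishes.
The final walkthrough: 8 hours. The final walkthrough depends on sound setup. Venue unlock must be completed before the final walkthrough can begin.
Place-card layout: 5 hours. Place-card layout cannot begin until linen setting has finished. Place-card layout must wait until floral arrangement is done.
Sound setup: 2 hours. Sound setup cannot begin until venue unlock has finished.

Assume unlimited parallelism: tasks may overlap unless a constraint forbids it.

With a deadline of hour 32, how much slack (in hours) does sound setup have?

19

Nothing blocks venue unlock, so it runs from hour 0 to hour 3.
After venue unlock (finishes hour 3), sound setup can start at hour 3 and finishes at hour 5.

Working backward from the deadline:
The final walkthrough has no dependents, so it just needs to finish by hour 32. Starting by 32 − 8 = hour 24 achieves that.
Sound setup must finish before the final walkthrough (must start by hour 24). With a 2-hour duration, sound setup must start by 24 − 2 = hour 22.
So sound setup can start as early as hour 3 and as late as hour 22, giving 22 − 3 = 19 hours of slack.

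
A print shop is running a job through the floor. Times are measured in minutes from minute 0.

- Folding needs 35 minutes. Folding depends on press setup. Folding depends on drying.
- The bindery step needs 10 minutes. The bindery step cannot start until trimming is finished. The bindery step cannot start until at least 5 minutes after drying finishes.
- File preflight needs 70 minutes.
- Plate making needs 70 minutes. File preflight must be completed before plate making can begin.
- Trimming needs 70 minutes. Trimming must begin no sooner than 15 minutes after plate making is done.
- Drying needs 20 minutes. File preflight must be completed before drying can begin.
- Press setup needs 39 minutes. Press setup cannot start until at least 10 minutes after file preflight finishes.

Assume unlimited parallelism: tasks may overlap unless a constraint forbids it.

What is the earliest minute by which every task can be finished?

Nothing blocks file preflight, so it runs from minute 0 to minute 70.
After file preflight (finishes minute 70), drying can start at minute 70 and finishes at minute 90.
Press setup cannot begin until file preflight (finishes minute 70, plus 10-minute gap → minute 80). It runs from minute 80 to 80 + 39 = minute 119.
Folding has to wait for press setup (finishes minute 119); drying (finishes minute 90). The latest of these is minute 119, so folding runs minute 119 to 119 + 35 = minute 154.
After file preflight (finishes minute 70), plate making can start at minute 70 and finishes at minute 140.
After plate making (finishes minute 140, plus 15-minute gap → minute 155), trimming can start at minute 155 and finishes at minute 225.
For the bindery step: trimming (finishes minute 225); drying (finishes minute 90, plus 5-minute gap → minute 95). Taking the maximum gives a start of minute 225, and it finishes at 225 + 10 = minute 235.
All tasks are finished once the last one completes. Finish times: File preflight at 70, Plate making at 140, Press setup at 119, Drying at 90, Trimming at 225, Folding at 154, The bindery step at 235. The latest is minute 235.

235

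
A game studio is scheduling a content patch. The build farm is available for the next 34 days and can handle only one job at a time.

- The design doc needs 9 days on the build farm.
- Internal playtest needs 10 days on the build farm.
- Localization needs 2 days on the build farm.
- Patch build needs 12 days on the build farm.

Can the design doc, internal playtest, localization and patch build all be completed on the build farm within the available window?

Yes

Running back to back, the jobs need 9 + 10 + 2 + 12 = 33 days on the build farm.
Since 33 ≤ 34, they fit within the window.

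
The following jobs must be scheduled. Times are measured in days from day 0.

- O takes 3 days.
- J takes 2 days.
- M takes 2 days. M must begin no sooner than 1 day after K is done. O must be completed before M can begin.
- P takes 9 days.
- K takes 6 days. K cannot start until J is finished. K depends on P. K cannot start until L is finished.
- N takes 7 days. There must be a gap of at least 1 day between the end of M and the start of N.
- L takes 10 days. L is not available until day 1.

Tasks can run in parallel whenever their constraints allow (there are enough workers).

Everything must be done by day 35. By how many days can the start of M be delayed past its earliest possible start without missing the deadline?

7

P has no prerequisites, so it starts at day 0 and finishes at day 9.
O can start immediately at day 0; it finishes at day 3.
L waits on its own release at day 1, so it starts at day 1 and finishes at 1 + 10 = day 11.
J can start immediately at day 0; it finishes at day 2.
For K: J (finishes day 2); P (finishes day 9); L (finishes day 11). Taking the maximum gives a start of day 11, and it finishes at 11 + 6 = day 17.
M cannot start until K (finishes day 17, plus 1-day gap → day 18); O (finishes day 3). The controlling bound is day 18, so M finishes at 18 + 2 = day 20.

Working backward from the deadline:
Nothing follows N; the deadline of day 35 is its only limit. It must start by 35 − 7 = day 28.
M must finish before N (must start by day 28, minus 1-day gap → day 27). With a 2-day duration, M must start by 27 − 2 = day 25.
So M can start as early as day 18 and as late as day 25, giving 25 − 18 = 7 days of slack.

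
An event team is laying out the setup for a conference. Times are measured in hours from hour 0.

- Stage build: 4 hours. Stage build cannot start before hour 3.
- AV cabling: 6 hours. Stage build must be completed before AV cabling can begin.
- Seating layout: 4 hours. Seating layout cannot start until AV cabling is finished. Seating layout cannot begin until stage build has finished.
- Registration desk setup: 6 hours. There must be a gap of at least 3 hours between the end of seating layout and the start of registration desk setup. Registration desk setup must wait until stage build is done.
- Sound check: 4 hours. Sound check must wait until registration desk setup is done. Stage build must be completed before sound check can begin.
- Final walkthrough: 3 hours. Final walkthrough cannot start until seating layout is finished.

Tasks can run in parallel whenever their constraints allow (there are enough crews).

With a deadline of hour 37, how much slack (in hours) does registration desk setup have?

Stage build cannot begin until its own release at hour 3. It runs from hour 3 to 3 + 4 = hour 7.
After stage build (finishes hour 7), AV cabling can start at hour 7 and finishes at hour 13.
Seating layout cannot start until AV cabling (finishes hour 13); stage build (finishes hour 7). The controlling bound is hour 13, so seating layout finishes at 13 + 4 = hour 17.
Registration desk setup has to wait for seating layout (finishes hour 17, plus 3-hour gap → hour 20); stage build (finishes hour 7). The latest of these is hour 20, so registration desk setup runs hour 20 to 20 + 6 = hour 26.

Working backward from the deadline:
To finish by hour 37, sound check (duration 4) must start no later than hour 33.
Registration desk setup has to be done before sound check (must start by hour 33). That means finishing by hour 33, i.e. starting by 33 − 6 = hour 27.
So registration desk setup can start as early as hour 20 and as late as hour 27, giving 27 − 20 = 7 hours of slack.

7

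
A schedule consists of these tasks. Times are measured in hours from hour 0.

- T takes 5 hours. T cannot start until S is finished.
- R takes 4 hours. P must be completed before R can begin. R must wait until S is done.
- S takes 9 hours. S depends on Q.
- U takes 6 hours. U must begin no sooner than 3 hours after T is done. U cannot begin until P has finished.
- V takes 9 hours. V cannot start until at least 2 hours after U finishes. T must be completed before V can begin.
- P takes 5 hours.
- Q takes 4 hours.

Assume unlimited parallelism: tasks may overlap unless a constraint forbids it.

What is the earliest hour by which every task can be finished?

38

Q can start immediately at hour 0; it finishes at hour 4.
S waits on Q (finishes hour 4), so it starts at hour 4 and finishes at 4 + 9 = hour 13.
T cannot begin until S (finishes hour 13). It runs from hour 13 to 13 + 5 = hour 18.
P has no prerequisites, so it starts at hour 0 and finishes at hour 5.
For U: T (finishes hour 18, plus 3-hour gap → hour 21); P (finishes hour 5). Taking the maximum gives a start of hour 21, and it finishes at 21 + 6 = hour 27.
V has to wait for U (finishes hour 27, plus 2-hour gap → hour 29); T (finishes hour 18). The latest of these is hour 29, so V runs hour 29 to 29 + 9 = hour 38.
For R: P (finishes hour 5); S (finishes hour 13). Taking the maximum gives a start of hour 13, and it finishes at 13 + 4 = hour 17.
All tasks are finished once the last one completes. Finish times: P at 5, Q at 4, R at 17, S at 13, T at 18, U at 27, V at 38. The latest is hour 38.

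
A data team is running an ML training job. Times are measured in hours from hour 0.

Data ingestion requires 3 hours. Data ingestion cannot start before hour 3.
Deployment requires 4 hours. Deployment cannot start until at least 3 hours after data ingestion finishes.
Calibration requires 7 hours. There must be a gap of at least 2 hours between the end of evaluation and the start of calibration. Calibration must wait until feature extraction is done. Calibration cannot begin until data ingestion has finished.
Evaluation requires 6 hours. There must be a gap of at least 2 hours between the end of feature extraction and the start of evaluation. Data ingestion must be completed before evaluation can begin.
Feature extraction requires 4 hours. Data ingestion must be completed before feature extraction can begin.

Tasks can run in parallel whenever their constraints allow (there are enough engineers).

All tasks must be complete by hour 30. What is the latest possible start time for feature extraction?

9

Calibration must finish by hour 30; it takes 7 hours, so it must start by 30 − 7 = hour 23.
Evaluation has to be done before calibration (must start by hour 23, minus 2-hour gap → hour 21). That means finishing by hour 21, i.e. starting by 21 − 6 = hour 15.
For feature extraction: evaluation (must start by hour 15, minus 2-hour gap → hour 13); calibration (must start by hour 23). The most restrictive is hour 13; with a 4-hour duration, feature extraction must start by hour 9.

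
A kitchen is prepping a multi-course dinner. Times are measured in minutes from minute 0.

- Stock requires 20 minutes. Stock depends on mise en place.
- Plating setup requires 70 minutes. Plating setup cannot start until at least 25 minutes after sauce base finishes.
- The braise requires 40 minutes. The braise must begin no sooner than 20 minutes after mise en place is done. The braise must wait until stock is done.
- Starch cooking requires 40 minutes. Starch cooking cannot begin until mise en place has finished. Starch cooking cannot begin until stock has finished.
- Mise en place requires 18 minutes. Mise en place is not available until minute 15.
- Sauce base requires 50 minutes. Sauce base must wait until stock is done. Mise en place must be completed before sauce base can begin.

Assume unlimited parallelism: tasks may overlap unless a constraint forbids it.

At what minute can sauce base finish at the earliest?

Mise en place waits on its own release at minute 15, so it starts at minute 15 and finishes at 15 + 18 = minute 33.
Stock cannot begin until mise en place (finishes minute 33). It runs from minute 33 to 33 + 20 = minute 53.
Sauce base has to wait for stock (finishes minute 53); mise en place (finishes minute 33). The latest of these is minute 53, so sauce base runs minute 53 to 53 + 50 = minute 103.

103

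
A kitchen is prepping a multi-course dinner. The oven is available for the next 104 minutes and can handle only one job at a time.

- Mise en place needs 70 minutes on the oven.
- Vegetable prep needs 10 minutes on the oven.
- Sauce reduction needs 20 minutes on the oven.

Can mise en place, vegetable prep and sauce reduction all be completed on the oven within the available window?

Running back to back, the jobs need 70 + 10 + 20 = 100 minutes on the oven.
Since 100 ≤ 104, they fit within the window.

Yes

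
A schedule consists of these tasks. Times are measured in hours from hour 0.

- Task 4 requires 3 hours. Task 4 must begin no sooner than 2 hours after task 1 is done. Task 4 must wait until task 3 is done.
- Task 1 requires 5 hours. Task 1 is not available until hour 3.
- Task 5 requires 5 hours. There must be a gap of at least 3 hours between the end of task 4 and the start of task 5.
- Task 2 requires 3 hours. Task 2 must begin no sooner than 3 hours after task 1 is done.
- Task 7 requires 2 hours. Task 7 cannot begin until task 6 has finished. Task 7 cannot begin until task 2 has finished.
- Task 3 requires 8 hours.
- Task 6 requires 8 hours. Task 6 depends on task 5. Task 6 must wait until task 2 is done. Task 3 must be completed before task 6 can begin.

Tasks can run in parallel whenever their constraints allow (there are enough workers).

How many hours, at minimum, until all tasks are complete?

Nothing blocks task 3, so it runs from hour 0 to hour 8.
Task 1 waits on its own release at hour 3, so it starts at hour 3 and finishes at 3 + 5 = hour 8.
Task 4 needs all of task 1 (finishes hour 8, plus 2-hour gap → hour 10); task 3 (finishes hour 8). That puts its earliest start at hour 10; it finishes at 10 + 3 = hour 13.
Task 5 cannot begin until task 4 (finishes hour 13, plus 3-hour gap → hour 16). It runs from hour 16 to 16 + 5 = hour 21.
Task 2 cannot begin until task 1 (finishes hour 8, plus 3-hour gap → hour 11). It runs from hour 11 to 11 + 3 = hour 14.
For task 6: task 5 (finishes hour 21); task 2 (finishes hour 14); task 3 (finishes hour 8). Taking the maximum gives a start of hour 21, and it finishes at 21 + 8 = hour 29.
Task 7 needs all of task 6 (finishes hour 29); task 2 (finishes hour 14). That puts its earliest start at hour 29; it finishes at 29 + 2 = hour 31.
All tasks are finished once the last one completes. Finish times: Task 1 at 8, Task 2 at 14, Task 3 at 8, Task 4 at 13, Task 5 at 21, Task 6 at 29, Task 7 at 31. The latest is hour 31.

31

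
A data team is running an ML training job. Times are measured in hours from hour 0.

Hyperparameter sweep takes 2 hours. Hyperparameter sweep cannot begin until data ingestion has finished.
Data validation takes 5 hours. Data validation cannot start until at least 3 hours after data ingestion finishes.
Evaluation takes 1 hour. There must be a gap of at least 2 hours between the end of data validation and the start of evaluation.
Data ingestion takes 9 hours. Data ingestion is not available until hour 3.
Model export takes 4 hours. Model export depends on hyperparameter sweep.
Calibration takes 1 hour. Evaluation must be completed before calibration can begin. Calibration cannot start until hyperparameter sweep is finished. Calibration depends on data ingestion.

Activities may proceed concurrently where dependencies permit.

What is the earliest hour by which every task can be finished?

24

After its own release at hour 3, data ingestion can start at hour 3 and finishes at hour 12.
After data ingestion (finishes hour 12), hyperparameter sweep can start at hour 12 and finishes at hour 14.
After hyperparameter sweep (finishes hour 14), model export can start at hour 14 and finishes at hour 18.
After data ingestion (finishes hour 12, plus 3-hour gap → hour 15), data validation can start at hour 15 and finishes at hour 20.
Evaluation cannot begin until data validation (finishes hour 20, plus 2-hour gap → hour 22). It runs from hour 22 to 22 + 1 = hour 23.
For calibration: evaluation (finishes hour 23); hyperparameter sweep (finishes hour 14); data ingestion (finishes hour 12). Taking the maximum gives a start of hour 23, and it finishes at 23 + 1 = hour 24.
All tasks are finished once the last one completes. Finish times: Data ingestion at 12, Data validation at 20, Hyperparameter sweep at 14, Evaluation at 23, Calibration at 24, Model export at 18. The latest is hour 24.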